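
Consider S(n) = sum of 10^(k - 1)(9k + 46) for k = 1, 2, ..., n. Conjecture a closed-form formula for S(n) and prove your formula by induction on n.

We claim S(n) = 10^n(n + 5) - 5 for all n ≥ 1.
Base case (n = 1): S(1) = 55, and the closed form gives 55. They agree.
Inductive step: assume the claim holds for n = k, so S(k) = 10^k(k + 5) - 5.
Then S(k+1) = S(k) + (10^k(9k + 55)) = (10^k(k + 5) - 5) + (10^k(9k + 55)).
Simplifying, S(k+1) = 10·10^k·k + 60·10^k - 5 = 10^(k+1)((k+1) + 5) - 5,
which is the closed form with n = k+1.
By induction, the statement is established for all n ≥ 1.

S(n) = 10^n(n + 5) - 5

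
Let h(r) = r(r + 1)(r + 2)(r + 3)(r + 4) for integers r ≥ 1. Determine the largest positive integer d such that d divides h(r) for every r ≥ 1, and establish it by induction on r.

Computing the first values: h(1) = 120 and h(2) = 720; gcd(120, 720) = 120, so d ≤ 120.
We prove 120 | r(r + 1)(r + 2)(r + 3)(r + 4) for all r ≥ 1 by induction on r.
For the base case r = 1: h(1) = 120 = 120·(1), so 120 | h(1).
For the inductive step, assume it holds for an arbitrary i ≥ 1, i.e. 120 | h(i). Then
h(i+1) − h(i) = (i+1)·(i+2)·(i+3)·(i+4)·(i+5) − i·(i+1)·(i+2)·(i+3)·(i+4) = (i+1)·(i+2)·(i+3)·(i+4)·[(i+5) − i] = 5·(i+1)·(i+2)·(i+3)·(i+4). The product of 4 consecutive integers is divisible by (4)! = 24, so h(i+1) − h(i) is divisible by 5·24 = 120. By the inductive hypothesis 120 | h(i), hence 120 | h(i+1).
Hence, by induction on r, the claim holds for every r ≥ 1.
Therefore the largest such d is 120.

d = 120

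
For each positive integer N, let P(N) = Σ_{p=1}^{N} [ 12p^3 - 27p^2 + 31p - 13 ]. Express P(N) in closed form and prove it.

P(N) = N(3N^3 - 3N^2 + 5N - 2)

We claim P(N) = N(3N^3 - 3N^2 + 5N - 2) for all N ≥ 1.
Base case (N = 1): P(1) = 3, and the closed form gives 3. They agree.
For the inductive step, assume it holds for an arbitrary p ≥ 1, so P(p) = p(3p^3 - 3p^2 + 5p - 2).
Then P(p+1) = P(p) + (12p^3 + 9p^2 + 13p + 3) = (p(3p^3 - 3p^2 + 5p - 2)) + (12p^3 + 9p^2 + 13p + 3).
Simplifying, P(p+1) = (p + 1)(3p^3 + 6p^2 + 8p + 3) = (p+1)(3(p+1)^3 - 3(p+1)^2 + 5(p+1) - 2),
which is the closed form with N = p+1.
By the principle of mathematical induction, the result holds for all N ≥ 1.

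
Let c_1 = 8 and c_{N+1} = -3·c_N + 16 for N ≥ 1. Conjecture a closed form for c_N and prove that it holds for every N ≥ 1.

c_N = 4(-3)^(N - 1) + 4

Computing the first terms: c_1 = 8, c_2 = -8, c_3 = 40. This suggests c_N = 4(-3)^(N - 1) + 4.
For the base case N = 1: the formula gives 8 = 8 = c_1.
Inductive step: suppose the statement holds for some k ≥ 1, so c_k = 4(-3)^(k - 1) + 4.
Then c_{k+1} = -3·c_k + 16 = -3·(4(-3)^(k - 1) + 4) + 16 = 4(-3)^k + 4 = 4(-3)^((k+1) - 1) + 4,
which is the claimed formula at N = k+1.
By the principle of mathematical induction, the result holds for all N ≥ 1.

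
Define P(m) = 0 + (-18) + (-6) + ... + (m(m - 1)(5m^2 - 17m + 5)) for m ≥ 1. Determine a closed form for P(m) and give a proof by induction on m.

P(m) = m(m - 1)(m + 1)(m^2 - 3m - 1)

We claim P(m) = m(m - 1)(m + 1)(m^2 - 3m - 1) for all m ≥ 1.
Base step (m = 1): P(1) = 0, and the closed form gives 0. They agree.
Inductive step: assume the claim holds for m = k, so P(k) = k(k^4 - 3k^3 - 2k^2 + 3k + 1).
Then P(k+1) = P(k) + (k(5k^3 - 2k^2 - 14k - 7)) = (k(k^4 - 3k^3 - 2k^2 + 3k + 1)) + (k(5k^3 - 2k^2 - 14k - 7)).
Simplifying, P(k+1) = k(k + 1)(k + 2)(k^2 - k - 3) = (k+1)((k+1) - 1)((k+1) + 1)((k+1)^2 - 3(k+1) - 1),
which is the closed form with m = k+1.
This completes the induction.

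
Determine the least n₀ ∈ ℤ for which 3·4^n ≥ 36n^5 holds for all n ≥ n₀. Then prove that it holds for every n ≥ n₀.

At n = 10: 3145728 < 3600000, so the inequality fails and n₀ ≥ 11. We prove 3·4^n ≥ 36n^5 for all n ≥ 11.
Base case (n = 11): 3·4^n = 12582912 and 36n^5 = 5797836, so 12582912 ≥ 5797836.
Inductive step: assume the claim holds for n = k, so 3·4^k ≥ 36k^5.
Then 3·4^(k + 1) = 4·(3·4^k) ≥ 4·(36k^5).
Also, for k ≥ 11 we have 4·(36k^5) ≥ 36(k+1)^5, since 4 ≥ (1 + 1/k)^5 for all k ≥ 11.
Combining, 3·4^(k + 1) ≥ 36(k+1)^5.
By induction, the statement is established for all n ≥ 11.
Hence the smallest such n₀ is 11.

n₀ = 11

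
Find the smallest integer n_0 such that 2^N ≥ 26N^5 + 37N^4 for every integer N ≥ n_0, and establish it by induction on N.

n_0 = 30

At N = 29: 536870912 < 559459271, so the inequality fails and n_0 ≥ 30. We prove 2^N ≥ 26N^5 + 37N^4 for all N ≥ 30.
Base step (N = 30): 2^N = 1073741824 and 26N^5 + 37N^4 = 661770000, so 1073741824 ≥ 661770000.
Inductive step: assume the claim holds for N = k, so 2^k ≥ 26k^5 + 37k^4.
Then 2^(k + 1) = 2·(2^k) ≥ 2·(26k^5 + 37k^4).
Also, for k ≥ 30 we have 2·(26k^5 + 37k^4) ≥ 26(k+1)^5 + 37(k+1)^4, since 2·(26k^5 + 37k^4) − (26(k+1)^5 + 37(k+1)^4) = 26k^5 - 93k^4 - 408k^3 - 482k^2 - 278k - 63, which is nonnegative for all k ≥ 30.
Combining, 2^(k + 1) ≥ 26(k+1)^5 + 37(k+1)^4.
Hence, by induction on N, the claim holds for every N ≥ 30.
Hence the smallest such n_0 is 30.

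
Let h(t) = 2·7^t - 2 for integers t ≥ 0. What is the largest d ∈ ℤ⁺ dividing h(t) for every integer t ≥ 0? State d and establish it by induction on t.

Computing the first values: h(0) = 0 and h(1) = 12; gcd(0, 12) = 12, so d ≤ 12.
We prove 12 | 2·7^t - 2 for all t ≥ 0 by induction on t.
Base case (t = 0): h(0) = 0 = 12·(0), so 12 | h(0).
Inductive step: assume the claim holds for t = j, i.e. 12 | h(j). Then
h(j+1) = 2·7^(j+1) - 2 = 7·(2·7^j - 2) + 12 = 7·h(j) + 12. The first term is divisible by 12 by the inductive hypothesis, and 12 is divisible by 12. Hence 12 | h(j+1).
By the principle of mathematical induction, the result holds for all t ≥ 0.
Therefore the largest such d is 12.

d = 12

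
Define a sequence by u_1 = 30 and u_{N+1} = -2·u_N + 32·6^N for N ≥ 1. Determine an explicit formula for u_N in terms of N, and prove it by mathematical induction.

u_N = -3(-2)^N + 4·6^N

Computing the first terms: u_1 = 30, u_2 = 132, u_3 = 888. This suggests u_N = -3(-2)^N + 4·6^N.
Base case (N = 1): the formula gives 30 = 30 = u_1.
Inductive step: assume the claim holds for N = p, so u_p = -3(-2)^p + 4·6^p.
Then u_{p+1} = -2·u_p + 32·6^p = -2·(-3(-2)^p + 4·6^p) + 32·6^p = -3(-2)^(p + 1) + 4·6^(p + 1),
which is the claimed formula at N = p+1.
By induction, the statement is established for all N ≥ 1.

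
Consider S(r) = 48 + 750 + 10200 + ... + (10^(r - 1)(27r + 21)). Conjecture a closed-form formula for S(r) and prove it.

We claim S(r) = 10^r(3r + 2) - 2 for all r ≥ 1.
When r = 1: S(1) = 48, and the closed form gives 48. They agree.
Inductive step: assume the claim holds for r = m, so S(m) = 10^m(3m + 2) - 2.
Then S(m+1) = S(m) + (10^m(27m + 48)) = (10^m(3m + 2) - 2) + (10^m(27m + 48)).
Simplifying, S(m+1) = 30·10^m·m + 50·10^m - 2 = 10^(m+1)(3(m+1) + 2) - 2,
which is the closed form with r = m+1.
By induction, the statement is established for all r ≥ 1.

S(r) = 10^r(3r + 2) - 2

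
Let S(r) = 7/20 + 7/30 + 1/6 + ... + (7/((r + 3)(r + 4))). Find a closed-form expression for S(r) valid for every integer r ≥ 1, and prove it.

S(r) = 7r/(4(r + 4))

We claim S(r) = 7r/(4(r + 4)) for all r ≥ 1.
For the base case r = 1: S(1) = 7/20, and the closed form gives 7/20. They agree.
Inductive step: assume the claim holds for r = i, so S(i) = 7i/(4(i + 4)).
Then S(i+1) = S(i) + (7/((i + 4)(i + 5))) = (7i/(4(i + 4))) + (7/((i + 4)(i + 5))).
Simplifying, S(i+1) = 7(i + 1)/(4(i + 5)) = 7(i+1)/(4((i+1) + 4)),
which is the closed form with r = i+1.
Hence, by induction on r, the claim holds for every r ≥ 1.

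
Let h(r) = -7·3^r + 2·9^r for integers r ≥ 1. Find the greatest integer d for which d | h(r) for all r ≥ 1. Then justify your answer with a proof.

d = 3

Computing the first values: h(1) = -3 and h(2) = 99; gcd(-3, 99) = 3, so d ≤ 3.
We prove 3 | -7·3^r + 2·9^r for all r ≥ 1 by induction on r.
Base case (r = 1): h(1) = -3 = 3·(-1), so 3 | h(1).
For the inductive step, assume it holds for an arbitrary j ≥ 1, i.e. 3 | h(j). Then
h(j+1) − 9·h(j) = (-7·3^(j+1) + 2·9^(j+1)) − 9·(-7·3^j + 2·9^j) = (-7)·3^j·(3 − 9) = (42)·3^j. Since 3 | h(j) by the inductive hypothesis, 3 | 9·h(j); and 3 | 42 since 42 = 3·14. Therefore 3 | h(j+1).
By the principle of mathematical induction, the result holds for all r ≥ 1.
Therefore the largest such d is 3.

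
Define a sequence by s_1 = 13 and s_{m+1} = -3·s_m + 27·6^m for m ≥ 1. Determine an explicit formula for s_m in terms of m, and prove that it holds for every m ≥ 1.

Computing the first terms: s_1 = 13, s_2 = 123, s_3 = 603. This suggests s_m = -5(-3)^(m - 1) + 3·6^m.
For the base case m = 1: the formula gives 13 = 13 = s_1.
Inductive step: suppose the statement holds for some j ≥ 1, so s_j = -5(-3)^(j - 1) + 3·6^j.
Then s_{j+1} = -3·s_j + 27·6^j = -3·(-5(-3)^(j - 1) + 3·6^j) + 27·6^j = -5(-3)^j + 3·6^(j + 1) = -5(-3)^((j+1) - 1) + 3·6^(j+1),
which is the claimed formula at m = j+1.
By the principle of mathematical induction, the result holds for all m ≥ 1.

s_m = -5(-3)^(m - 1) + 3·6^m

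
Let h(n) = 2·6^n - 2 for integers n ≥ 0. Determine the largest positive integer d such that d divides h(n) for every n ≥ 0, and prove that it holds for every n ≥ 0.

Computing the first values: h(0) = 0 and h(1) = 10; gcd(0, 10) = 10, so d ≤ 10.
We prove 10 | 2·6^n - 2 for all n ≥ 0 by induction on n.
When n = 0: h(0) = 0 = 10·(0), so 10 | h(0).
For the inductive step, assume it holds for an arbitrary m ≥ 0, i.e. 10 | h(m). Then
h(m+1) = 2·6^(m+1) - 2 = 6·(2·6^m - 2) + 10 = 6·h(m) + 10. The first term is divisible by 10 by the inductive hypothesis, and 10 is divisible by 10. Hence 10 | h(m+1).
Hence, by induction on n, the claim holds for every n ≥ 0.
Therefore the largest such d is 10.

d = 10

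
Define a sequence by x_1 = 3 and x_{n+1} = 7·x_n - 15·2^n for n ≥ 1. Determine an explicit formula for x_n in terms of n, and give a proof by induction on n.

Computing the first terms: x_1 = 3, x_2 = -9, x_3 = -123. This suggests x_n = 3·2^n - 3·7^(n - 1).
Base case (n = 1): the formula gives 3 = 3 = x_1.
For the inductive step, assume it holds for an arbitrary j ≥ 1, so x_j = 3·2^j - 3·7^(j - 1).
Then x_{j+1} = 7·x_j - 15·2^j = 7·(3·2^j - 3·7^(j - 1)) - 15·2^j = 3·2^(j + 1) - 3·7^j = 3·2^(j+1) - 3·7^((j+1) - 1),
which is the claimed formula at n = j+1.
Hence, by induction on n, the claim holds for every n ≥ 1.

x_n = 3·2^n - 3·7^(n - 1)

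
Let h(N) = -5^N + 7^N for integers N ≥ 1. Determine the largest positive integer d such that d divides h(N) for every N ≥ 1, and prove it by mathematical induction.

d = 2

Computing the first values: h(1) = 2 and h(2) = 24; gcd(2, 24) = 2, so d ≤ 2.
We prove 2 | -5^N + 7^N for all N ≥ 1 by induction on N.
Base case (N = 1): h(1) = 2 = 2·(1), so 2 | h(1).
Inductive step: suppose the statement holds for some k ≥ 1, i.e. 2 | h(k). Then
7^{k+1} − 5^{k+1} = 7·7^k − 5·5^k = 7·(7^k − 5^k) + (2)·5^k. The first term is divisible by 2 by the inductive hypothesis, and the second term (2)·5^k is divisible by 2 since 2 | 2. Hence 2 | h(k+1).
By the principle of mathematical induction, the result holds for all N ≥ 1.
Therefore the largest such d is 2.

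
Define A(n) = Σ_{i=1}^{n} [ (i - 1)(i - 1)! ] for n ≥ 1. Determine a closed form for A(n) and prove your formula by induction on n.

We claim A(n) = n! - 1 for all n ≥ 1.
Base step (n = 1): A(1) = 0, and the closed form gives 0. They agree.
Inductive step: suppose the statement holds for some i ≥ 1, so A(i) = i! - 1.
Then A(i+1) = A(i) + (i·i!) = (i! - 1) + (i·i!).
Simplifying, A(i+1) = (i+1)! - 1,
which is the closed form with n = i+1.
By the principle of mathematical induction, the result holds for all n ≥ 1.

A(n) = n! - 1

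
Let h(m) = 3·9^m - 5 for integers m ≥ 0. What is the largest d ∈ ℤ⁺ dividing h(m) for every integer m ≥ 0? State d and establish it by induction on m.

Computing the first values: h(0) = -2 and h(1) = 22; gcd(-2, 22) = 2, so d ≤ 2.
We prove 2 | 3·9^m - 5 for all m ≥ 0 by induction on m.
Base case (m = 0): h(0) = -2 = 2·(-1), so 2 | h(0).
Inductive step: assume the claim holds for m = k, i.e. 2 | h(k). Then
h(k+1) = 3·9^(k+1) - 5 = 9·(3·9^k - 5) + 40 = 9·h(k) + 40. The first term is divisible by 2 by the inductive hypothesis, and 40 is divisible by 2. Hence 2 | h(k+1).
By the principle of mathematical induction, the result holds for all m ≥ 0.
Therefore the largest such d is 2.

d = 2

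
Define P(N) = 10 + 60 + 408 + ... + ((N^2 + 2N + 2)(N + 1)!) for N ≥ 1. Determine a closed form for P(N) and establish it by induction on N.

P(N) = (N + 1)(N + 2)! - 2

We claim P(N) = (N + 1)(N + 2)! - 2 for all N ≥ 1.
For the base case N = 1: P(1) = 10, and the closed form gives 10. They agree.
Suppose the result is true for N = j, so P(j) = (j + 1)(j + 2)! - 2.
Then P(j+1) = P(j) + ((j^2 + 4j + 5)(j + 2)!) = ((j + 1)(j + 2)! - 2) + ((j^2 + 4j + 5)(j + 2)!).
Simplifying, P(j+1) = ((j+1) + 1)((j+1) + 2)! - 2,
which is the closed form with N = j+1.
Hence, by induction on N, the claim holds for every N ≥ 1.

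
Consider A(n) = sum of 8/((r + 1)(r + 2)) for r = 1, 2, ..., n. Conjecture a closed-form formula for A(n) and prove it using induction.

A(n) = 4n/(n + 2)

We claim A(n) = 4n/(n + 2) for all n ≥ 1.
Base step (n = 1): A(1) = 4/3, and the closed form gives 4/3. They agree.
Inductive step: suppose the statement holds for some r ≥ 1, so A(r) = 4r/(r + 2).
Then A(r+1) = A(r) + (8/((r + 2)(r + 3))) = (4r/(r + 2)) + (8/((r + 2)(r + 3))).
Simplifying, A(r+1) = 4(r + 1)/(r + 3) = 4(r+1)/((r+1) + 2),
which is the closed form with n = r+1.
By induction, the statement is established for all n ≥ 1.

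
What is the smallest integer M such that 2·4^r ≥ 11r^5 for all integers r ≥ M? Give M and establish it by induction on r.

M = 10

At r = 9: 524288 < 649539, so the inequality fails and M ≥ 10. We prove 2·4^r ≥ 11r^5 for all r ≥ 10.
When r = 10: 2·4^r = 2097152 and 11r^5 = 1100000, so 2097152 ≥ 1100000.
Inductive step: suppose the statement holds for some i ≥ 10, so 2·4^i ≥ 11i^5.
Then 2·4^(i + 1) = 4·(2·4^i) ≥ 4·(11i^5).
Also, for i ≥ 10 we have 4·(11i^5) ≥ 11(i+1)^5, since 4 ≥ (1 + 1/i)^5 for all i ≥ 10.
Combining, 2·4^(i + 1) ≥ 11(i+1)^5.
Hence, by induction on r, the claim holds for every r ≥ 10.
Hence the smallest such M is 10.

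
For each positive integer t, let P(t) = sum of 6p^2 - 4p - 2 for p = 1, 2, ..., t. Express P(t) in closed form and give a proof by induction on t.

We claim P(t) = t(t - 1)(2t + 3) for all t ≥ 1.
For the base case t = 1: P(1) = 0, and the closed form gives 0. They agree.
Inductive step: suppose the statement holds for some p ≥ 1, so P(p) = p(2p^2 + p - 3).
Then P(p+1) = P(p) + (2p(3p + 4)) = (p(2p^2 + p - 3)) + (2p(3p + 4)).
Simplifying, P(p+1) = p(p + 1)(2p + 5) = (p+1)((p+1) - 1)(2(p+1) + 3),
which is the closed form with t = p+1.
By the principle of mathematical induction, the result holds for all t ≥ 1.

P(t) = t(t - 1)(2t + 3)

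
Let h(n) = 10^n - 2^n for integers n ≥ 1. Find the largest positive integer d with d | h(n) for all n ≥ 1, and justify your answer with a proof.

d = 8

Computing the first values: h(1) = 8 and h(2) = 96; gcd(8, 96) = 8, so d ≤ 8.
We prove 8 | 10^n - 2^n for all n ≥ 1 by induction on n.
Base step (n = 1): h(1) = 8 = 8·(1), so 8 | h(1).
Suppose the result is true for n = i, i.e. 8 | h(i). Then
10^{i+1} − 2^{i+1} = 10·10^i − 2·2^i = 10·(10^i − 2^i) + (8)·2^i. The first term is divisible by 8 by the inductive hypothesis, and the second term (8)·2^i is divisible by 8 since 8 | 8. Hence 8 | h(i+1).
By the principle of mathematical induction, the result holds for all n ≥ 1.
Therefore the largest such d is 8.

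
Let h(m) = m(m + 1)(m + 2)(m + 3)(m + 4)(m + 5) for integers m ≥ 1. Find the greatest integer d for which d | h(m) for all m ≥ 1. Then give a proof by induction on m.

d = 720

Computing the first values: h(1) = 720 and h(2) = 5040; gcd(720, 5040) = 720, so d ≤ 720.
We prove 720 | m(m + 1)(m + 2)(m + 3)(m + 4)(m + 5) for all m ≥ 1 by induction on m.
Base case (m = 1): h(1) = 720 = 720·(1), so 720 | h(1).
Inductive step: assume the claim holds for m = k, i.e. 720 | h(k). Then
h(k+1) − h(k) = (k+1)·(k+2)·(k+3)·(k+4)·(k+5)·(k+6) − k·(k+1)·(k+2)·(k+3)·(k+4)·(k+5) = (k+1)·(k+2)·(k+3)·(k+4)·(k+5)·[(k+6) − k] = 6·(k+1)·(k+2)·(k+3)·(k+4)·(k+5). The product of 5 consecutive integers is divisible by (5)! = 120, so h(k+1) − h(k) is divisible by 6·120 = 720. By the inductive hypothesis 720 | h(k), hence 720 | h(k+1).
This completes the induction.
Therefore the largest such d is 720.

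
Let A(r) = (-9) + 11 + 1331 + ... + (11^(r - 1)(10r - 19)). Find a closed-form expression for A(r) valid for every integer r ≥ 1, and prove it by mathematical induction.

We claim A(r) = 11^r(r - 2) + 2 for all r ≥ 1.
When r = 1: A(1) = -9, and the closed form gives -9. They agree.
For the inductive step, assume it holds for an arbitrary i ≥ 1, so A(i) = 11^i(i - 2) + 2.
Then A(i+1) = A(i) + (11^i(10i - 9)) = (11^i(i - 2) + 2) + (11^i(10i - 9)).
Simplifying, A(i+1) = 11^(i + 1)i - 11^(i + 1) + 2 = 11^(i+1)((i+1) - 2) + 2,
which is the closed form with r = i+1.
By induction, the statement is established for all r ≥ 1.

A(r) = 11^r(r - 2) + 2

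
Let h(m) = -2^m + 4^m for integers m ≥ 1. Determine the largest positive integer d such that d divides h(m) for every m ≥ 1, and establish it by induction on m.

d = 2

Computing the first values: h(1) = 2 and h(2) = 12; gcd(2, 12) = 2, so d ≤ 2.
We prove 2 | -2^m + 4^m for all m ≥ 1 by induction on m.
When m = 1: h(1) = 2 = 2·(1), so 2 | h(1).
For the inductive step, assume it holds for an arbitrary i ≥ 1, i.e. 2 | h(i). Then
4^{i+1} − 2^{i+1} = 4·4^i − 2·2^i = 4·(4^i − 2^i) + (2)·2^i. The first term is divisible by 2 by the inductive hypothesis, and the second term (2)·2^i is divisible by 2 since 2 | 2. Hence 2 | h(i+1).
By induction, the statement is established for all m ≥ 1.
Therefore the largest such d is 2.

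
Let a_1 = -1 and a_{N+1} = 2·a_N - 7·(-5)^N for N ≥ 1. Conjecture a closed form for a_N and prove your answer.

Computing the first terms: a_1 = -1, a_2 = 33, a_3 = -109. This suggests a_N = (-5)^N + 2^(N + 1).
Base case (N = 1): the formula gives -1 = -1 = a_1.
For the inductive step, assume it holds for an arbitrary j ≥ 1, so a_j = (-5)^j + 2^(j + 1).
Then a_{j+1} = 2·a_j - 7·(-5)^j = 2·((-5)^j + 2^(j + 1)) - 7·(-5)^j = (-5)^(j + 1) + 2^(j + 2) = (-5)^(j+1) + 2^((j+1) + 1),
which is the claimed formula at N = j+1.
This completes the induction.

a_N = (-5)^N + 2^(N + 1)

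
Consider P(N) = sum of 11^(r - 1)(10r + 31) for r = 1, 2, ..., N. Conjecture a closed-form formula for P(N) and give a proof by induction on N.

P(N) = 11^N(N + 3) - 3

We claim P(N) = 11^N(N + 3) - 3 for all N ≥ 1.
Base case (N = 1): P(1) = 41, and the closed form gives 41. They agree.
Suppose the result is true for N = r, so P(r) = 11^r(r + 3) - 3.
Then P(r+1) = P(r) + (11^r(10r + 41)) = (11^r(r + 3) - 3) + (11^r(10r + 41)).
Simplifying, P(r+1) = 11·11^r·r + 44·11^r - 3 = 11^(r+1)((r+1) + 3) - 3,
which is the closed form with N = r+1.
This completes the induction.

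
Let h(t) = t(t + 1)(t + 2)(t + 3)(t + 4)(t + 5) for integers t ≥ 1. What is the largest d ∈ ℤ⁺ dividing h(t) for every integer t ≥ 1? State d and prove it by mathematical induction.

d = 720

Computing the first values: h(1) = 720 and h(2) = 5040; gcd(720, 5040) = 720, so d ≤ 720.
We prove 720 | t(t + 1)(t + 2)(t + 3)(t + 4)(t + 5) for all t ≥ 1 by induction on t.
For the base case t = 1: h(1) = 720 = 720·(1), so 720 | h(1).
Suppose the result is true for t = r, i.e. 720 | h(r). Then
h(r+1) − h(r) = (r+1)·(r+2)·(r+3)·(r+4)·(r+5)·(r+6) − r·(r+1)·(r+2)·(r+3)·(r+4)·(r+5) = (r+1)·(r+2)·(r+3)·(r+4)·(r+5)·[(r+6) − r] = 6·(r+1)·(r+2)·(r+3)·(r+4)·(r+5). The product of 5 consecutive integers is divisible by (5)! = 120, so h(r+1) − h(r) is divisible by 6·120 = 720. By the inductive hypothesis 720 | h(r), hence 720 | h(r+1).
Hence, by induction on t, the claim holds for every t ≥ 1.
Therefore the largest such d is 720.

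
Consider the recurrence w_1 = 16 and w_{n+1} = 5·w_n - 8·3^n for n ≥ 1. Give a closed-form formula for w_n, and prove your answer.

w_n = 4·3^n + 4·5^(n - 1)

Computing the first terms: w_1 = 16, w_2 = 56, w_3 = 208. This suggests w_n = 4·3^n + 4·5^(n - 1).
Base case (n = 1): the formula gives 16 = 16 = w_1.
Inductive step: suppose the statement holds for some m ≥ 1, so w_m = 4·3^m + 4·5^(m - 1).
Then w_{m+1} = 5·w_m - 8·3^m = 5·(4·3^m + 4·5^(m - 1)) - 8·3^m = 4·3^(m + 1) + 4·5^m = 4·3^(m+1) + 4·5^((m+1) - 1),
which is the claimed formula at n = m+1.
By the principle of mathematical induction, the result holds for all n ≥ 1.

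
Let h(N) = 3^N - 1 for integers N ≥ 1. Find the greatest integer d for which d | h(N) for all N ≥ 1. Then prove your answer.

d = 2

Computing the first values: h(1) = 2 and h(2) = 8; gcd(2, 8) = 2, so d ≤ 2.
We prove 2 | 3^N - 1 for all N ≥ 1 by induction on N.
When N = 1: h(1) = 2 = 2·(1), so 2 | h(1).
For the inductive step, assume it holds for an arbitrary i ≥ 1, i.e. 2 | h(i). Then
3^{i+1} − 1^{i+1} = 3·3^i − 1·1^i = 3·(3^i − 1^i) + (2)·1^i. The first term is divisible by 2 by the inductive hypothesis, and the second term (2)·1^i is divisible by 2 since 2 | 2. Hence 2 | h(i+1).
Hence, by induction on N, the claim holds for every N ≥ 1.
Therefore the largest such d is 2.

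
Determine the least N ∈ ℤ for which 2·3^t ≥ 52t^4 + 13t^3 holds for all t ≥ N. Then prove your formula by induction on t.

N = 13

At t = 12: 1062882 < 1100736, so the inequality fails and N ≥ 13. We prove 2·3^t ≥ 52t^4 + 13t^3 for all t ≥ 13.
Base step (t = 13): 2·3^t = 3188646 and 52t^4 + 13t^3 = 1513733, so 3188646 ≥ 1513733.
Inductive step: suppose the statement holds for some m ≥ 13, so 2·3^m ≥ 52m^4 + 13m^3.
Then 2·3^(m + 1) = 3·(2·3^m) ≥ 3·(52m^4 + 13m^3).
Also, for m ≥ 13 we have 3·(52m^4 + 13m^3) ≥ 52(m+1)^4 + 13(m+1)^3, since 3·(52m^4 + 13m^3) − (52(m+1)^4 + 13(m+1)^3) = 104m^4 - 182m^3 - 351m^2 - 247m - 65, which is nonnegative for all m ≥ 13.
Combining, 2·3^(m + 1) ≥ 52(m+1)^4 + 13(m+1)^3.
Hence, by induction on t, the claim holds for every t ≥ 13.
Hence the smallest such N is 13.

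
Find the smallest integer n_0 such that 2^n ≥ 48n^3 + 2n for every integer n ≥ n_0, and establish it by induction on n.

n_0 = 19

At n = 18: 262144 < 279972, so the inequality fails and n_0 ≥ 19. We prove 2^n ≥ 48n^3 + 2n for all n ≥ 19.
Base step (n = 19): 2^n = 524288 and 48n^3 + 2n = 329270, so 524288 ≥ 329270.
Inductive step: assume the claim holds for n = k, so 2^k ≥ 48k^3 + 2k.
Then 2^(k + 1) = 2·(2^k) ≥ 2·(48k^3 + 2k).
Also, for k ≥ 19 we have 2·(48k^3 + 2k) ≥ 48(k+1)^3 + 2(k+1), since 2·(48k^3 + 2k) − (48(k+1)^3 + 2(k+1)) = 48k^3 - 144k^2 - 142k - 50, which is nonnegative for all k ≥ 19.
Combining, 2^(k + 1) ≥ 48(k+1)^3 + 2(k+1).
This completes the induction.
Hence the smallest such n_0 is 19.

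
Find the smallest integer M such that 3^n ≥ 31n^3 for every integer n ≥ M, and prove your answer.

M = 10

At n = 9: 19683 < 22599, so the inequality fails and M ≥ 10. We prove 3^n ≥ 31n^3 for all n ≥ 10.
For the base case n = 10: 3^n = 59049 and 31n^3 = 31000, so 59049 ≥ 31000.
For the inductive step, assume it holds for an arbitrary m ≥ 10, so 3^m ≥ 31m^3.
Then 3^(m + 1) = 3·(3^m) ≥ 3·(31m^3).
Also, for m ≥ 10 we have 3·(31m^3) ≥ 31(m+1)^3, since 3 ≥ (1 + 1/m)^3 for all m ≥ 10.
Combining, 3^(m + 1) ≥ 31(m+1)^3.
By the principle of mathematical induction, the result holds for all n ≥ 10.
Hence the smallest such M is 10.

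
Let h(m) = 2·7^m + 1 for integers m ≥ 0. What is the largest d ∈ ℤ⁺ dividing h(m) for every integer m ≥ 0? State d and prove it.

Computing the first values: h(0) = 3 and h(1) = 15; gcd(3, 15) = 3, so d ≤ 3.
We prove 3 | 2·7^m + 1 for all m ≥ 0 by induction on m.
Base step (m = 0): h(0) = 3 = 3·(1), so 3 | h(0).
Inductive step: suppose the statement holds for some i ≥ 0, i.e. 3 | h(i). Then
h(i+1) = 2·7^(i+1) + 1 = 7·(2·7^i + 1) - 6 = 7·h(i) - 6. The first term is divisible by 3 by the inductive hypothesis, and -6 is divisible by 3. Hence 3 | h(i+1).
This completes the induction.
Therefore the largest such d is 3.

d = 3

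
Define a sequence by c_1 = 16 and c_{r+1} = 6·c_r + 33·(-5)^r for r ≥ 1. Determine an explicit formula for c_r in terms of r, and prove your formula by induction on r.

Computing the first terms: c_1 = 16, c_2 = -69, c_3 = 411. This suggests c_r = -3(-5)^r + 6^(r - 1).
For the base case r = 1: the formula gives 16 = 16 = c_1.
Suppose the result is true for r = j, so c_j = -3(-5)^j + 6^(j - 1).
Then c_{j+1} = 6·c_j + 33·(-5)^j = 6·(-3(-5)^j + 6^(j - 1)) + 33·(-5)^j = -3(-5)^(j + 1) + 6^j = -3(-5)^(j+1) + 6^((j+1) - 1),
which is the claimed formula at r = j+1.
By the principle of mathematical induction, the result holds for all r ≥ 1.

c_r = -3(-5)^r + 6^(r - 1)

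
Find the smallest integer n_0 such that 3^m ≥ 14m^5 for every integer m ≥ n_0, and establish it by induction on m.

At m = 14: 4782969 < 7529536, so the inequality fails and n_0 ≥ 15. We prove 3^m ≥ 14m^5 for all m ≥ 15.
Base case (m = 15): 3^m = 14348907 and 14m^5 = 10631250, so 14348907 ≥ 10631250.
For the inductive step, assume it holds for an arbitrary r ≥ 15, so 3^r ≥ 14r^5.
Then 3^(r + 1) = 3·(3^r) ≥ 3·(14r^5).
Also, for r ≥ 15 we have 3·(14r^5) ≥ 14(r+1)^5, since 3 ≥ (1 + 1/r)^5 for all r ≥ 15.
Combining, 3^(r + 1) ≥ 14(r+1)^5.
By induction, the statement is established for all m ≥ 15.
Hence the smallest such n_0 is 15.

n_0 = 15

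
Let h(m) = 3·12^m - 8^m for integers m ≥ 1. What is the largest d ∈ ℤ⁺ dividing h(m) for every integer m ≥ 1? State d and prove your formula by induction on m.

Computing the first values: h(1) = 28 and h(2) = 368; gcd(28, 368) = 4, so d ≤ 4.
We prove 4 | 3·12^m - 8^m for all m ≥ 1 by induction on m.
For the base case m = 1: h(1) = 28 = 4·(7), so 4 | h(1).
Suppose the result is true for m = j, i.e. 4 | h(j). Then
h(j+1) − 12·h(j) = (3·12^(j+1) - 8^(j+1)) − 12·(3·12^j - 8^j) = (-1)·8^j·(8 − 12) = (4)·8^j. Since 4 | h(j) by the inductive hypothesis, 4 | 12·h(j); and 4 | 4 since 4 = 4·1. Therefore 4 | h(j+1).
This completes the induction.
Therefore the largest such d is 4.

d = 4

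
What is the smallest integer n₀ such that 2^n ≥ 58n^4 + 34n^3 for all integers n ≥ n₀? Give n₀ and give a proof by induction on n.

n₀ = 25

At n = 24: 16777216 < 19713024, so the inequality fails and n₀ ≥ 25. We prove 2^n ≥ 58n^4 + 34n^3 for all n ≥ 25.
Base step (n = 25): 2^n = 33554432 and 58n^4 + 34n^3 = 23187500, so 33554432 ≥ 23187500.
Inductive step: suppose the statement holds for some m ≥ 25, so 2^m ≥ 58m^4 + 34m^3.
Then 2^(m + 1) = 2·(2^m) ≥ 2·(58m^4 + 34m^3).
Also, for m ≥ 25 we have 2·(58m^4 + 34m^3) ≥ 58(m+1)^4 + 34(m+1)^3, since 2·(58m^4 + 34m^3) − (58(m+1)^4 + 34(m+1)^3) = 58m^4 - 198m^3 - 450m^2 - 334m - 92, which is nonnegative for all m ≥ 25.
Combining, 2^(m + 1) ≥ 58(m+1)^4 + 34(m+1)^3.
Hence, by induction on n, the claim holds for every n ≥ 25.
Hence the smallest such n₀ is 25.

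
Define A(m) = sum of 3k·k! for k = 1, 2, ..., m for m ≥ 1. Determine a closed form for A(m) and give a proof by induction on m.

We claim A(m) = 3(m + 1)! - 3 for all m ≥ 1.
When m = 1: A(1) = 3, and the closed form gives 3. They agree.
Inductive step: suppose the statement holds for some k ≥ 1, so A(k) = 3(k + 1)! - 3.
Then A(k+1) = A(k) + (3(k + 1)(k + 1)!) = (3(k + 1)! - 3) + (3(k + 1)(k + 1)!).
Simplifying, A(k+1) = 3((k+1) + 1)! - 3,
which is the closed form with m = k+1.
Hence, by induction on m, the claim holds for every m ≥ 1.

A(m) = 3(m + 1)! - 3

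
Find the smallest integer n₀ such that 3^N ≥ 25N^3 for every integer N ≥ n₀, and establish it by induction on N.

n₀ = 9

At N = 8: 6561 < 12800, so the inequality fails and n₀ ≥ 9. We prove 3^N ≥ 25N^3 for all N ≥ 9.
For the base case N = 9: 3^N = 19683 and 25N^3 = 18225, so 19683 ≥ 18225.
Inductive step: suppose the statement holds for some m ≥ 9, so 3^m ≥ 25m^3.
Then 3^(m + 1) = 3·(3^m) ≥ 3·(25m^3).
Also, for m ≥ 9 we have 3·(25m^3) ≥ 25(m+1)^3, since 3 ≥ (1 + 1/m)^3 for all m ≥ 9.
Combining, 3^(m + 1) ≥ 25(m+1)^3.
This completes the induction.
Hence the smallest such n₀ is 9.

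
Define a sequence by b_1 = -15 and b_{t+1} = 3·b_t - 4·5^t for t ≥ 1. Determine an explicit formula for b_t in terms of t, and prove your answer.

b_t = -5·3^(t - 1) - 2·5^t

Computing the first terms: b_1 = -15, b_2 = -65, b_3 = -295. This suggests b_t = -5·3^(t - 1) - 2·5^t.
Base case (t = 1): the formula gives -15 = -15 = b_1.
Inductive step: assume the claim holds for t = r, so b_r = -5·3^(r - 1) - 2·5^r.
Then b_{r+1} = 3·b_r - 4·5^r = 3·(-5·3^(r - 1) - 2·5^r) - 4·5^r = -5·3^r - 2·5^(r + 1) = -5·3^((r+1) - 1) - 2·5^(r+1),
which is the claimed formula at t = r+1.
This completes the induction.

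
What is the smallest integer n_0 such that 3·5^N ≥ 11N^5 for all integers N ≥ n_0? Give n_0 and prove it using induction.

n_0 = 7

At N = 6: 46875 < 85536, so the inequality fails and n_0 ≥ 7. We prove 3·5^N ≥ 11N^5 for all N ≥ 7.
For the base case N = 7: 3·5^N = 234375 and 11N^5 = 184877, so 234375 ≥ 184877.
Suppose the result is true for N = i, so 3·5^i ≥ 11i^5.
Then 3·5^(i + 1) = 5·(3·5^i) ≥ 5·(11i^5).
Also, for i ≥ 7 we have 5·(11i^5) ≥ 11(i+1)^5, since 5 ≥ (1 + 1/i)^5 for all i ≥ 7.
Combining, 3·5^(i + 1) ≥ 11(i+1)^5.
By the principle of mathematical induction, the result holds for all N ≥ 7.
Hence the smallest such n_0 is 7.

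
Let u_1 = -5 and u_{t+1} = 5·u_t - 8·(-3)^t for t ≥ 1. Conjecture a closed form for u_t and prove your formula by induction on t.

Computing the first terms: u_1 = -5, u_2 = -1, u_3 = -77. This suggests u_t = (-3)^t - 2·5^(t - 1).
For the base case t = 1: the formula gives -5 = -5 = u_1.
For the inductive step, assume it holds for an arbitrary m ≥ 1, so u_m = (-3)^m - 2·5^(m - 1).
Then u_{m+1} = 5·u_m - 8·(-3)^m = 5·((-3)^m - 2·5^(m - 1)) - 8·(-3)^m = (-3)^(m + 1) - 2·5^m = (-3)^(m+1) - 2·5^((m+1) - 1),
which is the claimed formula at t = m+1.
Hence, by induction on t, the claim holds for every t ≥ 1.

u_t = (-3)^t - 2·5^(t - 1)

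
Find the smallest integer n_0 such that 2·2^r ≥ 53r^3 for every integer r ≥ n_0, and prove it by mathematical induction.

n_0 = 17

At r = 16: 131072 < 217088, so the inequality fails and n_0 ≥ 17. We prove 2·2^r ≥ 53r^3 for all r ≥ 17.
For the base case r = 17: 2·2^r = 262144 and 53r^3 = 260389, so 262144 ≥ 260389.
Inductive step: suppose the statement holds for some p ≥ 17, so 2·2^p ≥ 53p^3.
Then 2·2^(p + 1) = 2·(2·2^p) ≥ 2·(53p^3).
Also, for p ≥ 17 we have 2·(53p^3) ≥ 53(p+1)^3, since 2 ≥ (1 + 1/p)^3 for all p ≥ 17.
Combining, 2·2^(p + 1) ≥ 53(p+1)^3.
By the principle of mathematical induction, the result holds for all r ≥ 17.
Hence the smallest such n_0 is 17.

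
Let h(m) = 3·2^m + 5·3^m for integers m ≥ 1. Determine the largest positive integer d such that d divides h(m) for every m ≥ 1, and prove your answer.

Computing the first values: h(1) = 21 and h(2) = 57; gcd(21, 57) = 3, so d ≤ 3.
We prove 3 | 3·2^m + 5·3^m for all m ≥ 1 by induction on m.
For the base case m = 1: h(1) = 21 = 3·(7), so 3 | h(1).
Suppose the result is true for m = k, i.e. 3 | h(k). Then
h(k+1) − 3·h(k) = (3·2^(k+1) + 5·3^(k+1)) − 3·(3·2^k + 5·3^k) = (3)·2^k·(2 − 3) = (-3)·2^k. Since 3 | h(k) by the inductive hypothesis, 3 | 3·h(k); and 3 | -3 since -3 = 3·-1. Therefore 3 | h(k+1).
By the principle of mathematical induction, the result holds for all m ≥ 1.
Therefore the largest such d is 3.

d = 3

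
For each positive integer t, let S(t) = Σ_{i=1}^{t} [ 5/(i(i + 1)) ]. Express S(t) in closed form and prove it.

We claim S(t) = 5t/(t + 1) for all t ≥ 1.
For the base case t = 1: S(1) = 5/2, and the closed form gives 5/2. They agree.
Inductive step: assume the claim holds for t = i, so S(i) = 5i/(i + 1).
Then S(i+1) = S(i) + (5/((i + 1)(i + 2))) = (5i/(i + 1)) + (5/((i + 1)(i + 2))).
Simplifying, S(i+1) = 5(i + 1)/(i + 2) = 5(i+1)/((i+1) + 1),
which is the closed form with t = i+1.
This completes the induction.

S(t) = 5t/(t + 1)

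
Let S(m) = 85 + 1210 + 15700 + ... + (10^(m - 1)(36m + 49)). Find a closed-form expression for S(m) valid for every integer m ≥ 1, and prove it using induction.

S(m) = 10^m(4m + 5) - 5

We claim S(m) = 10^m(4m + 5) - 5 for all m ≥ 1.
When m = 1: S(1) = 85, and the closed form gives 85. They agree.
Inductive step: assume the claim holds for m = k, so S(k) = 10^k(4k + 5) - 5.
Then S(k+1) = S(k) + (10^k(36k + 85)) = (10^k(4k + 5) - 5) + (10^k(36k + 85)).
Simplifying, S(k+1) = 40·10^k·k + 90·10^k - 5 = 10^(k+1)(4(k+1) + 5) - 5,
which is the closed form with m = k+1.
By induction, the statement is established for all m ≥ 1.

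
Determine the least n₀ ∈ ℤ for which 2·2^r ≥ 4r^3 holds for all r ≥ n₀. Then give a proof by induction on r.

At r = 11: 4096 < 5324, so the inequality fails and n₀ ≥ 12. We prove 2·2^r ≥ 4r^3 for all r ≥ 12.
Base step (r = 12): 2·2^r = 8192 and 4r^3 = 6912, so 8192 ≥ 6912.
For the inductive step, assume it holds for an arbitrary m ≥ 12, so 2·2^m ≥ 4m^3.
Then 2·2^(m + 1) = 2·(2·2^m) ≥ 2·(4m^3).
Also, for m ≥ 12 we have 2·(4m^3) ≥ 4(m+1)^3, since 2 ≥ (1 + 1/m)^3 for all m ≥ 12.
Combining, 2·2^(m + 1) ≥ 4(m+1)^3.
By the principle of mathematical induction, the result holds for all r ≥ 12.
Hence the smallest such n₀ is 12.

n₀ = 12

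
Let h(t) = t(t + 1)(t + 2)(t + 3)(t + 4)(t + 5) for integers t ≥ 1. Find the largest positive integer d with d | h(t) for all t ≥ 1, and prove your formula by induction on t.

Computing the first values: h(1) = 720 and h(2) = 5040; gcd(720, 5040) = 720, so d ≤ 720.
We prove 720 | t(t + 1)(t + 2)(t + 3)(t + 4)(t + 5) for all t ≥ 1 by induction on t.
For the base case t = 1: h(1) = 720 = 720·(1), so 720 | h(1).
For the inductive step, assume it holds for an arbitrary k ≥ 1, i.e. 720 | h(k). Then
h(k+1) − h(k) = (k+1)·(k+2)·(k+3)·(k+4)·(k+5)·(k+6) − k·(k+1)·(k+2)·(k+3)·(k+4)·(k+5) = (k+1)·(k+2)·(k+3)·(k+4)·(k+5)·[(k+6) − k] = 6·(k+1)·(k+2)·(k+3)·(k+4)·(k+5). The product of 5 consecutive integers is divisible by (5)! = 120, so h(k+1) − h(k) is divisible by 6·120 = 720. By the inductive hypothesis 720 | h(k), hence 720 | h(k+1).
Hence, by induction on t, the claim holds for every t ≥ 1.
Therefore the largest such d is 720.

d = 720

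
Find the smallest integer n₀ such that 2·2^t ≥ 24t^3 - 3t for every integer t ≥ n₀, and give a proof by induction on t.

At t = 15: 65536 < 80955, so the inequality fails and n₀ ≥ 16. We prove 2·2^t ≥ 24t^3 - 3t for all t ≥ 16.
Base step (t = 16): 2·2^t = 131072 and 24t^3 - 3t = 98256, so 131072 ≥ 98256.
Suppose the result is true for t = i, so 2·2^i ≥ 24i^3 - 3i.
Then 2·2^(i + 1) = 2·(2·2^i) ≥ 2·(24i^3 - 3i).
Also, for i ≥ 16 we have 2·(24i^3 - 3i) ≥ 24(i+1)^3 - 3(i+1), since 2·(24i^3 - 3i) − (24(i+1)^3 - 3(i+1)) = 24i^3 - 72i^2 - 75i - 21, which is nonnegative for all i ≥ 16.
Combining, 2·2^(i + 1) ≥ 24(i+1)^3 - 3(i+1).
This completes the induction.
Hence the smallest such n₀ is 16.

n₀ = 16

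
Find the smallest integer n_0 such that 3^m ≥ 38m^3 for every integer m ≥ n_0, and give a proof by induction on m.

n_0 = 10

At m = 9: 19683 < 27702, so the inequality fails and n_0 ≥ 10. We prove 3^m ≥ 38m^3 for all m ≥ 10.
When m = 10: 3^m = 59049 and 38m^3 = 38000, so 59049 ≥ 38000.
Inductive step: suppose the statement holds for some k ≥ 10, so 3^k ≥ 38k^3.
Then 3^(k + 1) = 3·(3^k) ≥ 3·(38k^3).
Also, for k ≥ 10 we have 3·(38k^3) ≥ 38(k+1)^3, since 3 ≥ (1 + 1/k)^3 for all k ≥ 10.
Combining, 3^(k + 1) ≥ 38(k+1)^3.
This completes the induction.
Hence the smallest such n_0 is 10.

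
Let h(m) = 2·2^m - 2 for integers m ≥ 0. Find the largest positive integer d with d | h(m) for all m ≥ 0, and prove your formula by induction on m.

d = 2

Computing the first values: h(0) = 0 and h(1) = 2; gcd(0, 2) = 2, so d ≤ 2.
We prove 2 | 2·2^m - 2 for all m ≥ 0 by induction on m.
When m = 0: h(0) = 0 = 2·(0), so 2 | h(0).
Suppose the result is true for m = i, i.e. 2 | h(i). Then
h(i+1) = 2·2^(i+1) - 2 = 2·(2·2^i - 2) + 2 = 2·h(i) + 2. The first term is divisible by 2 by the inductive hypothesis, and 2 is divisible by 2. Hence 2 | h(i+1).
By induction, the statement is established for all m ≥ 0.
Therefore the largest such d is 2.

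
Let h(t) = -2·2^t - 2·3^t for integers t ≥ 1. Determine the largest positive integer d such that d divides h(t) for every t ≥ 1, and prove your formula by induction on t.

d = 2

Computing the first values: h(1) = -10 and h(2) = -26; gcd(-10, -26) = 2, so d ≤ 2.
We prove 2 | -2·2^t - 2·3^t for all t ≥ 1 by induction on t.
For the base case t = 1: h(1) = -10 = 2·(-5), so 2 | h(1).
Suppose the result is true for t = r, i.e. 2 | h(r). Then
h(r+1) − 3·h(r) = (-2·2^(r+1) - 2·3^(r+1)) − 3·(-2·2^r - 2·3^r) = (-2)·2^r·(2 − 3) = (2)·2^r. Since 2 | h(r) by the inductive hypothesis, 2 | 3·h(r); and 2 | 2 since 2 = 2·1. Therefore 2 | h(r+1).
By induction, the statement is established for all t ≥ 1.
Therefore the largest such d is 2.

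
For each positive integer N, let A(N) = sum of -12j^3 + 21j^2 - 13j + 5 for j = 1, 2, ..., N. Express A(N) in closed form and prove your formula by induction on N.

A(N) = -N(3N^3 - N^2 - N - 2)

We claim A(N) = -N(3N^3 - N^2 - N - 2) for all N ≥ 1.
When N = 1: A(1) = 1, and the closed form gives 1. They agree.
Inductive step: suppose the statement holds for some j ≥ 1, so A(j) = j(-3j^3 + j^2 + j + 2).
Then A(j+1) = A(j) + (-12j^3 - 15j^2 - 7j + 1) = (j(-3j^3 + j^2 + j + 2)) + (-12j^3 - 15j^2 - 7j + 1).
Simplifying, A(j+1) = -(j + 1)(3j^3 + 8j^2 + 6j - 1) = -(j+1)(3(j+1)^3 - (j+1)^2 - (j+1) - 2),
which is the closed form with N = j+1.
By induction, the statement is established for all N ≥ 1.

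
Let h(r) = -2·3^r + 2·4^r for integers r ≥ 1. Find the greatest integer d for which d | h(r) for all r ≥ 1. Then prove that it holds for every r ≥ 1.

d = 2

Computing the first values: h(1) = 2 and h(2) = 14; gcd(2, 14) = 2, so d ≤ 2.
We prove 2 | -2·3^r + 2·4^r for all r ≥ 1 by induction on r.
Base step (r = 1): h(1) = 2 = 2·(1), so 2 | h(1).
Inductive step: suppose the statement holds for some k ≥ 1, i.e. 2 | h(k). Then
h(k+1) − 4·h(k) = (-2·3^(k+1) + 2·4^(k+1)) − 4·(-2·3^k + 2·4^k) = (-2)·3^k·(3 − 4) = (2)·3^k. Since 2 | h(k) by the inductive hypothesis, 2 | 4·h(k); and 2 | 2 since 2 = 2·1. Therefore 2 | h(k+1).
This completes the induction.
Therefore the largest such d is 2.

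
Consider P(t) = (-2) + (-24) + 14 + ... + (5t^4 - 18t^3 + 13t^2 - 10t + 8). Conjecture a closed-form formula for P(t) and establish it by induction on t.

P(t) = t(t^4 - 2t^3 - 3t^2 - 3t + 5)

We claim P(t) = t(t^4 - 2t^3 - 3t^2 - 3t + 5) for all t ≥ 1.
For the base case t = 1: P(1) = -2, and the closed form gives -2. They agree.
For the inductive step, assume it holds for an arbitrary m ≥ 1, so P(m) = m(m^4 - 2m^3 - 3m^2 - 3m + 5).
Then P(m+1) = P(m) + (5m^4 + 2m^3 - 11m^2 - 18m - 2) = (m(m^4 - 2m^3 - 3m^2 - 3m + 5)) + (5m^4 + 2m^3 - 11m^2 - 18m - 2).
Simplifying, P(m+1) = (m + 1)(m^4 + 2m^3 - 3m^2 - 11m - 2) = (m+1)((m+1)^4 - 2(m+1)^3 - 3(m+1)^2 - 3(m+1) + 5),
which is the closed form with t = m+1.
This completes the induction.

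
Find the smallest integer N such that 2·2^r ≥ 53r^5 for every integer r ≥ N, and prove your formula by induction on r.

At r = 29: 1073741824 < 1087090897, so the inequality fails and N ≥ 30. We prove 2·2^r ≥ 53r^5 for all r ≥ 30.
For the base case r = 30: 2·2^r = 2147483648 and 53r^5 = 1287900000, so 2147483648 ≥ 1287900000.
Suppose the result is true for r = m, so 2·2^m ≥ 53m^5.
Then 2·2^(m + 1) = 2·(2·2^m) ≥ 2·(53m^5).
Also, for m ≥ 30 we have 2·(53m^5) ≥ 53(m+1)^5, since 2 ≥ (1 + 1/m)^5 for all m ≥ 30.
Combining, 2·2^(m + 1) ≥ 53(m+1)^5.
By induction, the statement is established for all r ≥ 30.
Hence the smallest such N is 30.

N = 30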